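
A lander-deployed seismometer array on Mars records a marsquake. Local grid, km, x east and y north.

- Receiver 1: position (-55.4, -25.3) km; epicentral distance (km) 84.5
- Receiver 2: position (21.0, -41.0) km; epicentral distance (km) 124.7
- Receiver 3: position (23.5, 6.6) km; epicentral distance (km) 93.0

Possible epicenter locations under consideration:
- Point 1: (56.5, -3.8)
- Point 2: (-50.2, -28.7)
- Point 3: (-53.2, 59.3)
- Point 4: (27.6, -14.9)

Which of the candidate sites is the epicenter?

Point 3

For each candidate, compare |candidate − station| to the reported distance:
Point 1: residuals Receiver 1 29.4, Receiver 2 73.3, Receiver 3 58.4 → max 73.3 km
Point 2: residuals Receiver 1 78.3, Receiver 2 52.4, Receiver 3 11.3 → max 78.3 km
Point 3: residuals Receiver 1 0.1, Receiver 2 0.1, Receiver 3 0.1 → max 0.1 km
Point 4: residuals Receiver 1 0.9, Receiver 2 97.8, Receiver 3 71.1 → max 97.8 km
Only Point 3 has all residuals ≈ 0.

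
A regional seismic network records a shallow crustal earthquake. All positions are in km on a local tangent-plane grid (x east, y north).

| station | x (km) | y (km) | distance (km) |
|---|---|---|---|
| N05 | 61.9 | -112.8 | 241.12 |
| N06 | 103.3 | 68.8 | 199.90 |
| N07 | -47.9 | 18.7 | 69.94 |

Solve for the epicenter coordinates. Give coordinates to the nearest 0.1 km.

Circle about each station: (x − 61.9)² + (y + 112.8)² = 241.12²; (x − 103.3)² + (y − 68.8)² = 199.90²; (x + 47.9)² + (y − 18.7)² = 69.94².
Subtracting the N05 equation from the N06 and N07 equations removes the quadratic terms:
82.8 x + 363.2 y = 17027.72
-219.6 x + 263.0 y = 39335.90
Solving the 2×2 system: x ≈ -96.6, y ≈ 68.9 km.
Check against N05 (with the unrounded x, y): √((x − 61.9)²+(y + 112.8)²) = 241.12 ≈ 241.12 km. ✓

x ≈ -96.6 km, y ≈ 68.9 km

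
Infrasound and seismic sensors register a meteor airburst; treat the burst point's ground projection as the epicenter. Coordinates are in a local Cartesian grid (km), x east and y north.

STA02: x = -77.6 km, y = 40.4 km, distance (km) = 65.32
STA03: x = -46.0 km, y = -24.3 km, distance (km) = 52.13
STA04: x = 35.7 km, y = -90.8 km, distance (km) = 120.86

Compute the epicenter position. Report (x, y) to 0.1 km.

-16.1 km east, 18.4 km north

Circle about each station: (x + 77.6)² + (y − 40.4)² = 65.32²; (x + 46.0)² + (y + 24.3)² = 52.13²; (x − 35.7)² + (y + 90.8)² = 120.86².
Subtracting the STA02 equation from the STA03 and STA04 equations removes the quadratic terms:
63.2 x − 129.4 y = -3398.26
226.6 x − 262.4 y = -8475.23
Solving the 2×2 system: x ≈ -16.1, y ≈ 18.4 km.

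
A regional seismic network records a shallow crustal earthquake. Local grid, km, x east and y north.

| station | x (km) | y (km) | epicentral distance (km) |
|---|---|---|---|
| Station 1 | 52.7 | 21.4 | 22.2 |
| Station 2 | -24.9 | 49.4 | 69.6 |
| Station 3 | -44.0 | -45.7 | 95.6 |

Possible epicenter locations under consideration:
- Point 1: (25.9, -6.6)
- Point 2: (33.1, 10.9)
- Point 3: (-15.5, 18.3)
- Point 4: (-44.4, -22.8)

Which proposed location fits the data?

For each candidate, compare |candidate − station| to the reported distance:
Point 1: residuals Station 1 16.6, Station 2 6.0, Station 3 15.5 → max 16.6 km
Point 2: residuals Station 1 0.0, Station 2 0.0, Station 3 0.0 → max 0.0 km
Point 3: residuals Station 1 46.1, Station 2 37.1, Station 3 25.5 → max 46.1 km
Point 4: residuals Station 1 84.5, Station 2 5.2, Station 3 72.7 → max 84.5 km
Only Point 2 has all residuals ≈ 0.

Point 2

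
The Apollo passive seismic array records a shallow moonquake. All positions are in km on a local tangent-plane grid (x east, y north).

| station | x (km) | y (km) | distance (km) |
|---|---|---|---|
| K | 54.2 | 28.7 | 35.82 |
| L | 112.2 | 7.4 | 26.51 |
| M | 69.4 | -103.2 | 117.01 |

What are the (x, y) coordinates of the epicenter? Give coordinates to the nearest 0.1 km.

(86.2, 12.6)

Circle about each station: (x − 54.2)² + (y − 28.7)² = 35.82²; (x − 112.2)² + (y − 7.4)² = 26.51²; (x − 69.4)² + (y + 103.2)² = 117.01².
Subtracting pairs of circle equations eliminates x²+y² and gives linear equations (the radical axes):
116.0 x − 42.6 y = 9462.56
30.4 x − 263.8 y = -703.00
Solving the 2×2 system: x ≈ 86.2, y ≈ 12.6 km.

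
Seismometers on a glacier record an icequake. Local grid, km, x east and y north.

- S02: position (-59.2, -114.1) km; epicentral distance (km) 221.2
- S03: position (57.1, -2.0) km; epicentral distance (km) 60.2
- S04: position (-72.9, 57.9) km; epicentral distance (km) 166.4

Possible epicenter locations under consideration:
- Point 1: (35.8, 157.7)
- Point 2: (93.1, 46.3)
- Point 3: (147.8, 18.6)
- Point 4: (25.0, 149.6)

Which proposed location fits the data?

For each candidate, compare |candidate − station| to the reported distance:
Point 1: residuals S02 66.7, S03 100.9, S04 18.8 → max 100.9 km
Point 2: residuals S02 0.0, S03 0.0, S04 0.0 → max 0.0 km
Point 3: residuals S02 24.7, S03 32.8, S04 57.8 → max 57.8 km
Point 4: residuals S02 55.6, S03 94.8, S04 32.3 → max 94.8 km
Only Point 2 has all residuals ≈ 0.

Point 2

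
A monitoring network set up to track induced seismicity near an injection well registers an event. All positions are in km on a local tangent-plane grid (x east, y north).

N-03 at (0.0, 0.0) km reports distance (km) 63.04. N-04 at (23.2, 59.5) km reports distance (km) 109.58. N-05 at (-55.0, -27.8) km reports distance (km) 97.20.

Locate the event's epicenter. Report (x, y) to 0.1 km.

Circle about each station: x² + y² = 63.04²; (x − 23.2)² + (y − 59.5)² = 109.58²; (x + 55.0)² + (y + 27.8)² = 97.20².
Subtracting pairs of circle equations eliminates x²+y² and gives linear equations (the radical axes):
46.4 x + 119.0 y = -3955.24
-110.0 x − 55.6 y = -1675.96
Solving the 2×2 system: x ≈ 39.9, y ≈ -48.8 km.

x ≈ 39.9 km, y ≈ -48.8 km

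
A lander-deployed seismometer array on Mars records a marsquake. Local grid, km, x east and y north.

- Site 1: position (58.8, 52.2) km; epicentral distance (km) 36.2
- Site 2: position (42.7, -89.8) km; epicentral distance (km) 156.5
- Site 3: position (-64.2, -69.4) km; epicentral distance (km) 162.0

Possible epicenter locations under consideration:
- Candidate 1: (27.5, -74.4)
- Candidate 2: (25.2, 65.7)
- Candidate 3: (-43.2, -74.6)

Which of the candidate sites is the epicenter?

Candidate 2

For each candidate, compare |candidate − station| to the reported distance:
Candidate 1: residuals Site 1 94.2, Site 2 134.9, Site 3 70.2 → max 134.9 km
Candidate 2: residuals Site 1 0.0, Site 2 0.0, Site 3 0.0 → max 0.0 km
Candidate 3: residuals Site 1 126.5, Site 2 69.3, Site 3 140.4 → max 140.4 km
Only Candidate 2 has all residuals ≈ 0.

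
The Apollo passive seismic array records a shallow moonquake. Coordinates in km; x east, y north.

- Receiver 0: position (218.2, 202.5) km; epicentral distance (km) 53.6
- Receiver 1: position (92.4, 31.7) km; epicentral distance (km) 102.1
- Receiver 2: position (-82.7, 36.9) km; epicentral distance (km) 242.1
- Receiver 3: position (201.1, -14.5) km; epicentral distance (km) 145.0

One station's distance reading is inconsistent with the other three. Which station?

Receiver 0

Solve using three stations at a time. Using Receiver 1, Receiver 2, Receiver 3 (subtract circle equations pairwise → linear system) gives (x, y) ≈ (145.0, 119.1).
Distances from that point to each station vs reported:
  Receiver 0: calculated 111.0 vs reported 53.6 → residual 57.4 km
  Receiver 1: calculated 102.0 vs reported 102.1 → residual 0.1 km
  Receiver 2: calculated 242.1 vs reported 242.1 → residual 0.0 km
  Receiver 3: calculated 144.9 vs reported 145.0 → residual 0.1 km
Receiver 1, Receiver 2, Receiver 3 are mutually consistent (residuals ≈ 0); Receiver 0 is off by 57.4 km.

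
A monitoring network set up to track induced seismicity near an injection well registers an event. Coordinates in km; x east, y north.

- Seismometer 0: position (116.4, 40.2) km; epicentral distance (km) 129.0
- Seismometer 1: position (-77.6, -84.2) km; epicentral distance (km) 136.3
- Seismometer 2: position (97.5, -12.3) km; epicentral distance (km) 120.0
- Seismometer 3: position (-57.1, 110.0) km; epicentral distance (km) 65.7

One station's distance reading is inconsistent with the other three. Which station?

Solve using three stations at a time. Using Seismometer 0, Seismometer 1, Seismometer 2 (subtract circle equations pairwise → linear system) gives (x, y) ≈ (-12.6, 35.6).
Distances from that point to each station vs reported:
  Seismometer 0: calculated 129.0 vs reported 129.0 → residual 0.0 km
  Seismometer 1: calculated 136.3 vs reported 136.3 → residual 0.0 km
  Seismometer 2: calculated 120.0 vs reported 120.0 → residual 0.0 km
  Seismometer 3: calculated 86.7 vs reported 65.7 → residual 21.0 km
Seismometer 0, Seismometer 1, Seismometer 2 are mutually consistent (residuals ≈ 0); Seismometer 3 is off by 21.0 km.

Seismometer 3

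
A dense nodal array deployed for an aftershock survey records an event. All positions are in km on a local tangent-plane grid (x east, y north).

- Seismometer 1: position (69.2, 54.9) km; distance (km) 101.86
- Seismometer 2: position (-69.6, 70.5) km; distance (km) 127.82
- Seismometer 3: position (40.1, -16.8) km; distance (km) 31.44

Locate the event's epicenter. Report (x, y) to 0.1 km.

Circle about each station: (x − 69.2)² + (y − 54.9)² = 101.86²; (x + 69.6)² + (y − 70.5)² = 127.82²; (x − 40.1)² + (y + 16.8)² = 31.44².
Subtracting the Seismometer 1 equation from the Seismometer 2 and Seismometer 3 equations removes the quadratic terms:
-277.6 x + 31.2 y = -3950.73
-58.2 x − 143.4 y = 3474.59
Solving the 2×2 system: x ≈ 11.0, y ≈ -28.7 km.
Check against Seismometer 1 (with the unrounded x, y): √((x − 69.2)²+(y − 54.9)²) = 101.86 ≈ 101.86 km. ✓

x ≈ 11.0 km, y ≈ -28.7 km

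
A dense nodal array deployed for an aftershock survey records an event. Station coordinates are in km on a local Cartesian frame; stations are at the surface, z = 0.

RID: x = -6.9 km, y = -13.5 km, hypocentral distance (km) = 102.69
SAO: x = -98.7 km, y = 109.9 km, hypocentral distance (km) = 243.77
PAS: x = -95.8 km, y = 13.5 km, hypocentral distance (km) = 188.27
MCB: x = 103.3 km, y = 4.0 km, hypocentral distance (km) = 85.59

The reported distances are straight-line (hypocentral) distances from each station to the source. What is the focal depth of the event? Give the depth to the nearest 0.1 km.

z ≈ 50.0 km

Each station gives a sphere (x−x_i)² + (y−y_i)² + z² = d_i² (stations at z=0).
Subtracting the RID sphere from SAO and PAS: z² cancels, leaving linear equations in x and y:
-183.6 x + 246.8 y = -27288.74
-177.8 x + 54.0 y = -15770.33
Solving: x ≈ 71.203, y ≈ -57.601 km (keep extra digits for the depth step; rounded: 71.2, -57.6).
Then from the RID sphere: z² = 102.69² − (x + 6.9)² − (y + 13.5)² with x = 71.203, y = -57.601, so z ≈ 50.003 ≈ 50.0 km.
Check against MCB (with the unrounded solution): distance 85.59 ≈ 85.59 km. ✓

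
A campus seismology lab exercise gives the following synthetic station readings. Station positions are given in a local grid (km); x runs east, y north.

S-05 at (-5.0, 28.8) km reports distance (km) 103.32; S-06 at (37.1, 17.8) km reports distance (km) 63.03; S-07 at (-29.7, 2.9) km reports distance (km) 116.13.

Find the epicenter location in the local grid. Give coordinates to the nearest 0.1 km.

Circle about each station: (x + 5.0)² + (y − 28.8)² = 103.32²; (x − 37.1)² + (y − 17.8)² = 63.03²; (x + 29.7)² + (y − 2.9)² = 116.13².
Subtracting the S-05 equation from the S-06 and S-07 equations removes the quadratic terms:
84.2 x − 22.0 y = 7541.05
-49.4 x − 51.8 y = -2775.09
Solving the 2×2 system: x ≈ 82.9, y ≈ -25.5 km.

82.9 km east, -25.5 km north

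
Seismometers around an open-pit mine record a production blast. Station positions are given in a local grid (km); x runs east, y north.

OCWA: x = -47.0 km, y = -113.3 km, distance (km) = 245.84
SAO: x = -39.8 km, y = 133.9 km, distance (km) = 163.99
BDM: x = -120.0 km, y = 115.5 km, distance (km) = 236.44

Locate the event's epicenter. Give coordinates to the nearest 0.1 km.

Circle about each station: (x + 47.0)² + (y + 113.3)² = 245.84²; (x + 39.8)² + (y − 133.9)² = 163.99²; (x + 120.0)² + (y − 115.5)² = 236.44².
Subtracting the OCWA equation from the SAO and BDM equations removes the quadratic terms:
14.4 x + 494.4 y = 38011.95
-146.0 x + 457.6 y = 17227.79
Solving the 2×2 system: x ≈ 112.7, y ≈ 73.6 km.

x ≈ 112.7 km, y ≈ 73.6 km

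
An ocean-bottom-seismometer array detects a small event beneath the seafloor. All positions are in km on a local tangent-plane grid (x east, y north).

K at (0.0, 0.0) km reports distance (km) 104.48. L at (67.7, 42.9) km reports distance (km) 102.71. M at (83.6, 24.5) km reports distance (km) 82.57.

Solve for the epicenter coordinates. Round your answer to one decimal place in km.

86.9 km east, -58.0 km north

Circle about each station: x² + y² = 104.48²; (x − 67.7)² + (y − 42.9)² = 102.71²; (x − 83.6)² + (y − 24.5)² = 82.57².
Subtracting the K equation from the L and M equations removes the quadratic terms:
135.4 x + 85.8 y = 6790.43
167.2 x + 49.0 y = 11687.48
Solving the 2×2 system: x ≈ 86.9, y ≈ -58.0 km.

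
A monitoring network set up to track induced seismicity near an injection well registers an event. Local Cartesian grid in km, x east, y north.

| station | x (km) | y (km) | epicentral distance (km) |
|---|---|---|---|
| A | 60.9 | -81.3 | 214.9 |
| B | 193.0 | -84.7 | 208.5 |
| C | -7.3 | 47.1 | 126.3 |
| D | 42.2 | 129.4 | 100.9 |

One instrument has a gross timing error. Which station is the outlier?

Solve using three stations at a time. Using A, B, D (subtract circle equations pairwise → linear system) gives (x, y) ≈ (142.4, 117.5).
Distances from that point to each station vs reported:
  A: calculated 214.9 vs reported 214.9 → residual 0.0 km
  B: calculated 208.5 vs reported 208.5 → residual 0.0 km
  C: calculated 165.4 vs reported 126.3 → residual 39.1 km
  D: calculated 100.9 vs reported 100.9 → residual 0.0 km
A, B, D are mutually consistent (residuals ≈ 0); C is off by 39.1 km.

C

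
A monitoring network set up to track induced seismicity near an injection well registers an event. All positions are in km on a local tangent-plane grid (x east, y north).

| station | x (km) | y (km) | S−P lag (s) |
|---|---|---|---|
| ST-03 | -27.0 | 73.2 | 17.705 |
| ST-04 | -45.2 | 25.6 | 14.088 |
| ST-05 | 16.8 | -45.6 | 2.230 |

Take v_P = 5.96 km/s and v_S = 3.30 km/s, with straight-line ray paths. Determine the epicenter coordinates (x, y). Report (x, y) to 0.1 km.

Distance from S−P lag: d = Δt · v_P v_S / (v_P − v_S) = Δt · (5.96·3.30)/(5.96−3.30) ≈ 7.3940·Δt.
So d_ST-03 = 130.91, d_ST-04 = 104.17, d_ST-05 = 16.49 km.
Circle about each station: (x + 27.0)² + (y − 73.2)² = 130.91²; (x + 45.2)² + (y − 25.6)² = 104.17²; (x − 16.8)² + (y + 45.6)² = 16.49².
Subtracting the ST-03 equation from the ST-04 and ST-05 equations removes the quadratic terms:
-36.4 x − 95.2 y = 2897.20
87.6 x − 237.6 y = 13139.87
Solving the 2×2 system: x ≈ 33.1, y ≈ -43.1 km.

x ≈ 33.1 km, y ≈ -43.1 km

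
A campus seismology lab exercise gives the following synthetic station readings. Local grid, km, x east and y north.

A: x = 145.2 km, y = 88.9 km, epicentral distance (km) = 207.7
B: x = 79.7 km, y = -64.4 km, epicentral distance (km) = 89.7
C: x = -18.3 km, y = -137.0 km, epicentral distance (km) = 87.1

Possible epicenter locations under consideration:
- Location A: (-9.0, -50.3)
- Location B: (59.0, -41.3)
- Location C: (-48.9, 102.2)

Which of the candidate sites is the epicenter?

Location A

For each candidate, compare |candidate − station| to the reported distance:
Location A: residuals A 0.0, B 0.1, C 0.1 → max 0.1 km
Location B: residuals A 51.6, B 58.7, C 35.9 → max 58.7 km
Location C: residuals A 13.1, B 120.8, C 154.0 → max 154.0 km
Only Location A has all residuals ≈ 0.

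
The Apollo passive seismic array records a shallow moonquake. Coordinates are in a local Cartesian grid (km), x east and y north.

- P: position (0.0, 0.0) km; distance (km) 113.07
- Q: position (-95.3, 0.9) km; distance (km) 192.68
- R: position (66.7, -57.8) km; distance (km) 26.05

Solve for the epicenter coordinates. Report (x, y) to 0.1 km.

x ≈ 79.3 km, y ≈ -80.6 km

Circle about each station: x² + y² = 113.07²; (x + 95.3)² + (y − 0.9)² = 192.68²; (x − 66.7)² + (y + 57.8)² = 26.05².
Subtracting pairs of circle equations eliminates x²+y² and gives linear equations (the radical axes):
-190.6 x + 1.8 y = -15257.86
133.4 x − 115.6 y = 19895.95
Solving the 2×2 system: x ≈ 79.3, y ≈ -80.6 km.
Check against P (with the unrounded x, y): √(x²+y²) = 113.07 ≈ 113.07 km. ✓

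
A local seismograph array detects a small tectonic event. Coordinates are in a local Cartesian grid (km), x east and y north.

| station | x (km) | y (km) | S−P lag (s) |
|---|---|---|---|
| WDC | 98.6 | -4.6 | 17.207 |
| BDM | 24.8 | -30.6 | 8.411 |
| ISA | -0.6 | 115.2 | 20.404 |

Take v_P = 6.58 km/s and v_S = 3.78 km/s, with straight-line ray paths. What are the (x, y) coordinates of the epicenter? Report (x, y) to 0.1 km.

(-43.5, -60.9)

Distance from S−P lag: d = Δt · v_P v_S / (v_P − v_S) = Δt · (6.58·3.78)/(6.58−3.78) ≈ 8.8830·Δt.
So d_WDC = 152.85, d_BDM = 74.71, d_ISA = 181.25 km.
Circle about each station: (x − 98.6)² + (y + 4.6)² = 152.85²; (x − 24.8)² + (y + 30.6)² = 74.71²; (x + 0.6)² + (y − 115.2)² = 181.25².
Subtracting the WDC equation from the BDM and ISA equations removes the quadratic terms:
-147.6 x − 52.0 y = 9589.82
-198.4 x + 239.6 y = -5960.16
Solving the 2×2 system: x ≈ -43.5, y ≈ -60.9 km.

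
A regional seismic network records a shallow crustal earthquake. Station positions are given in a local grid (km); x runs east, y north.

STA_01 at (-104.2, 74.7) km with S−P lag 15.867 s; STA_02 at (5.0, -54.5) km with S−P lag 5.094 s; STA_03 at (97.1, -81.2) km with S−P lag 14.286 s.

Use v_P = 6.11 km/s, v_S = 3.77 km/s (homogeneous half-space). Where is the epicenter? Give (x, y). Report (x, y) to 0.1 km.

Distance from S−P lag: d = Δt · v_P v_S / (v_P − v_S) = Δt · (6.11·3.77)/(6.11−3.77) ≈ 9.8439·Δt.
So d_STA_01 = 156.19, d_STA_02 = 50.14, d_STA_03 = 140.63 km.
Circle about each station: (x + 104.2)² + (y − 74.7)² = 156.19²; (x − 5.0)² + (y + 54.5)² = 50.14²; (x − 97.1)² + (y + 81.2)² = 140.63².
Subtracting the STA_01 equation from the STA_02 and STA_03 equations removes the quadratic terms:
218.4 x − 258.4 y = 8438.82
402.6 x − 311.8 y = 4202.64
Solving the 2×2 system: x ≈ -43.0, y ≈ -69.0 km.

(-43.0, -69.0)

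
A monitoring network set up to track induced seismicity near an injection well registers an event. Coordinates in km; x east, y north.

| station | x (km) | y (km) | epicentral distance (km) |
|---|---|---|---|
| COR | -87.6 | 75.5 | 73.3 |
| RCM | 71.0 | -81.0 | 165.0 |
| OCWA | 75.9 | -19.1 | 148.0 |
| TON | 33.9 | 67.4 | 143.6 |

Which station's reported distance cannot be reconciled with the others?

TON

Solve using three stations at a time. Using COR, RCM, OCWA (subtract circle equations pairwise → linear system) gives (x, y) ≈ (-70.2, 4.3).
Distances from that point to each station vs reported:
  COR: calculated 73.3 vs reported 73.3 → residual 0.0 km
  RCM: calculated 165.0 vs reported 165.0 → residual 0.0 km
  OCWA: calculated 148.0 vs reported 148.0 → residual 0.0 km
  TON: calculated 121.8 vs reported 143.6 → residual 21.8 km
COR, RCM, OCWA are mutually consistent (residuals ≈ 0); TON is off by 21.8 km.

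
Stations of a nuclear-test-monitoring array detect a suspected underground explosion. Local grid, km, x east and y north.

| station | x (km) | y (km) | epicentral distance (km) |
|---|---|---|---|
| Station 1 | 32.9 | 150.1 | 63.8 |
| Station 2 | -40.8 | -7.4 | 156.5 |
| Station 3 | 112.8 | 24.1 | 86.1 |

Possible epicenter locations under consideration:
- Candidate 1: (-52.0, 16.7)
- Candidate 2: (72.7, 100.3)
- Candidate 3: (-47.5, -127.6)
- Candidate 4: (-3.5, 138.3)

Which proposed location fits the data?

Candidate 2

For each candidate, compare |candidate − station| to the reported distance:
Candidate 1: residuals Station 1 94.3, Station 2 129.9, Station 3 78.9 → max 129.9 km
Candidate 2: residuals Station 1 0.0, Station 2 0.0, Station 3 0.0 → max 0.0 km
Candidate 3: residuals Station 1 225.3, Station 2 36.1, Station 3 134.6 → max 225.3 km
Candidate 4: residuals Station 1 25.5, Station 2 6.1, Station 3 76.9 → max 76.9 km
Only Candidate 2 has all residuals ≈ 0.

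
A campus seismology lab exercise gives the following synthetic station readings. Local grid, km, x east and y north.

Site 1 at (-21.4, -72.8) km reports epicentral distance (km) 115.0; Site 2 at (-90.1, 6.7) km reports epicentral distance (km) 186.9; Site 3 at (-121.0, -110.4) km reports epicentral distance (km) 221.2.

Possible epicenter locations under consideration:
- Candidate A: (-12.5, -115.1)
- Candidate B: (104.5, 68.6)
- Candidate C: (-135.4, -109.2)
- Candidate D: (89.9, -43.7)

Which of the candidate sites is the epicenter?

Candidate D

For each candidate, compare |candidate − station| to the reported distance:
Candidate A: residuals Site 1 71.8, Site 2 42.5, Site 3 112.6 → max 112.6 km
Candidate B: residuals Site 1 74.3, Site 2 17.3, Site 3 66.7 → max 74.3 km
Candidate C: residuals Site 1 4.7, Site 2 62.5, Site 3 206.8 → max 206.8 km
Candidate D: residuals Site 1 0.0, Site 2 0.0, Site 3 0.0 → max 0.0 km
Only Candidate D has all residuals ≈ 0.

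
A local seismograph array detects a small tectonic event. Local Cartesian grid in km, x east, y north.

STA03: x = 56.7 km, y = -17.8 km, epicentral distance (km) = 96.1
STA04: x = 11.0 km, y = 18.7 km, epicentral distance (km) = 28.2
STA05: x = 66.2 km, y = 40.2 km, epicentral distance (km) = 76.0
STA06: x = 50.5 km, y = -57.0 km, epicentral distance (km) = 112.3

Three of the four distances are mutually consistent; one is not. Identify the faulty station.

STA03

Solve using three stations at a time. Using STA04, STA05, STA06 (subtract circle equations pairwise → linear system) gives (x, y) ≈ (-9.8, 37.8).
Distances from that point to each station vs reported:
  STA03: calculated 86.6 vs reported 96.1 → residual 9.5 km
  STA04: calculated 28.2 vs reported 28.2 → residual 0.0 km
  STA05: calculated 76.0 vs reported 76.0 → residual 0.0 km
  STA06: calculated 112.3 vs reported 112.3 → residual 0.0 km
STA04, STA05, STA06 are mutually consistent (residuals ≈ 0); STA03 is off by 9.5 km.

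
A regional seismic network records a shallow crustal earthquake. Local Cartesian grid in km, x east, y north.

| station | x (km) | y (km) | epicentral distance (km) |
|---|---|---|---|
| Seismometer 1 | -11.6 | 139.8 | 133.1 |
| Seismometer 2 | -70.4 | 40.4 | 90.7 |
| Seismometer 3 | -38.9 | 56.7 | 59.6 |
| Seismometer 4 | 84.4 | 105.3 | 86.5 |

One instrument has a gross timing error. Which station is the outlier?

Seismometer 1

Solve using three stations at a time. Using Seismometer 2, Seismometer 3, Seismometer 4 (subtract circle equations pairwise → linear system) gives (x, y) ≈ (19.8, 48.1).
Distances from that point to each station vs reported:
  Seismometer 1: calculated 96.9 vs reported 133.1 → residual 36.2 km
  Seismometer 2: calculated 90.5 vs reported 90.7 → residual 0.2 km
  Seismometer 3: calculated 59.3 vs reported 59.6 → residual 0.3 km
  Seismometer 4: calculated 86.3 vs reported 86.5 → residual 0.2 km
Seismometer 2, Seismometer 3, Seismometer 4 are mutually consistent (residuals ≈ 0); Seismometer 1 is off by 36.2 km.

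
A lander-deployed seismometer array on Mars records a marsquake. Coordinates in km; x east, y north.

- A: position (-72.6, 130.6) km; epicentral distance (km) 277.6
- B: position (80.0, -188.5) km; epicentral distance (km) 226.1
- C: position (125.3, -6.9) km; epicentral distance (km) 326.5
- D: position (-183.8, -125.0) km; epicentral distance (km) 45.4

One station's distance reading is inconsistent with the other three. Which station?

C

Solve using three stations at a time. Using A, B, D (subtract circle equations pairwise → linear system) gives (x, y) ≈ (-140.5, -138.6).
Distances from that point to each station vs reported:
  A: calculated 277.6 vs reported 277.6 → residual 0.0 km
  B: calculated 226.1 vs reported 226.1 → residual 0.0 km
  C: calculated 296.6 vs reported 326.5 → residual 29.9 km
  D: calculated 45.4 vs reported 45.4 → residual 0.0 km
A, B, D are mutually consistent (residuals ≈ 0); C is off by 29.9 km.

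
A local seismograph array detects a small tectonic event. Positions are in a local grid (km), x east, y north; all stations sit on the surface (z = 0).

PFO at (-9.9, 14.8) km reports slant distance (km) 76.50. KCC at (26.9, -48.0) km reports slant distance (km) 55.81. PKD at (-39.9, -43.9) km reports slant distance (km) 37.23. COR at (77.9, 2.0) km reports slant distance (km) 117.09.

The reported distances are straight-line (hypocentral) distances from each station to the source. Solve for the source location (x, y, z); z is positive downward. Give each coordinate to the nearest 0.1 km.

(-20.0, -55.1, 29.4)

Each station gives a sphere (x−x_i)² + (y−y_i)² + z² = d_i² (stations at z=0).
Subtracting the PFO sphere from KCC and PKD: z² cancels, leaving linear equations in x and y:
73.6 x − 125.6 y = 5448.05
-60.0 x − 117.4 y = 7668.35
Solving: x ≈ -20.001, y ≈ -55.096 km (keep extra digits for the depth step; rounded: -20.0, -55.1).
Then from the PFO sphere: z² = 76.50² − (x + 9.9)² − (y − 14.8)² with x = -20.001, y = -55.096, so z ≈ 29.407 ≈ 29.4 km.
Check against COR (with the unrounded solution): distance 117.09 ≈ 117.09 km. ✓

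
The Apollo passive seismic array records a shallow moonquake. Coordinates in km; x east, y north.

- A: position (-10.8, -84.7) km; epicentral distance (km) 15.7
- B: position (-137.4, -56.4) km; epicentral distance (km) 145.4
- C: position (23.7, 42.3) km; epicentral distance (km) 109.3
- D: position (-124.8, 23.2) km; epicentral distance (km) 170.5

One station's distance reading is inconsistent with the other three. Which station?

C

Solve using three stations at a time. Using A, B, D (subtract circle equations pairwise → linear system) gives (x, y) ≈ (4.5, -87.9).
Distances from that point to each station vs reported:
  A: calculated 15.7 vs reported 15.7 → residual 0.0 km
  B: calculated 145.4 vs reported 145.4 → residual 0.0 km
  C: calculated 131.6 vs reported 109.3 → residual 22.3 km
  D: calculated 170.5 vs reported 170.5 → residual 0.0 km
A, B, D are mutually consistent (residuals ≈ 0); C is off by 22.3 km.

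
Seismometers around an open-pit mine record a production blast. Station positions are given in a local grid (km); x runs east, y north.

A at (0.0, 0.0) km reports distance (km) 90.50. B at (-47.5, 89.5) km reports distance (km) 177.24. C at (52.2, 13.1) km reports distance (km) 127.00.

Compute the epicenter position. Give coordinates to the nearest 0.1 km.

Circle about each station: x² + y² = 90.50²; (x + 47.5)² + (y − 89.5)² = 177.24²; (x − 52.2)² + (y − 13.1)² = 127.00².
Subtracting pairs of circle equations eliminates x²+y² and gives linear equations (the radical axes):
-95.0 x + 179.0 y = -12957.27
104.4 x + 26.2 y = -5042.30
Solving the 2×2 system: x ≈ -26.6, y ≈ -86.5 km.

x ≈ -26.6 km, y ≈ -86.5 km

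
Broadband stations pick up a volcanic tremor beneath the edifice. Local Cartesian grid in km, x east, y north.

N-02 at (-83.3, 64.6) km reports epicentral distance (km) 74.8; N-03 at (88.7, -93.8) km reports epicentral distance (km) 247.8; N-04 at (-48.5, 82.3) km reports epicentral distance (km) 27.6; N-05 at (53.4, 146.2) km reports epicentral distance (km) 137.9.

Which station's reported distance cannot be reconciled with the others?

N-02

Solve using three stations at a time. Using N-03, N-04, N-05 (subtract circle equations pairwise → linear system) gives (x, y) ≈ (-73.9, 93.2).
Distances from that point to each station vs reported:
  N-02: calculated 30.1 vs reported 74.8 → residual 44.7 km
  N-03: calculated 247.8 vs reported 247.8 → residual 0.0 km
  N-04: calculated 27.6 vs reported 27.6 → residual 0.0 km
  N-05: calculated 137.9 vs reported 137.9 → residual 0.0 km
N-03, N-04, N-05 are mutually consistent (residuals ≈ 0); N-02 is off by 44.7 km.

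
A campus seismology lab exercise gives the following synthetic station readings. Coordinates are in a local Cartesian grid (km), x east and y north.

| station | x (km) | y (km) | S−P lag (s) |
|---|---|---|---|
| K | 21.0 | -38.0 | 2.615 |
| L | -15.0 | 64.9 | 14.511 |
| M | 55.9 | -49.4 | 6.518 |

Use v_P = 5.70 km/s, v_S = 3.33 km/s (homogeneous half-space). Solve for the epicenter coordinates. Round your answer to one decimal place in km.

3.7 km east, -49.8 km north

Distance from S−P lag: d = Δt · v_P v_S / (v_P − v_S) = Δt · (5.70·3.33)/(5.70−3.33) ≈ 8.0089·Δt.
So d_K = 20.94, d_L = 116.22, d_M = 52.20 km.
Circle about each station: (x − 21.0)² + (y + 38.0)² = 20.94²; (x + 15.0)² + (y − 64.9)² = 116.22²; (x − 55.9)² + (y + 49.4)² = 52.20².
Subtracting the K equation from the L and M equations removes the quadratic terms:
-72.0 x + 205.8 y = -10516.59
69.8 x − 22.8 y = 1393.81
Solving the 2×2 system: x ≈ 3.7, y ≈ -49.8 km.
Check against K (with the unrounded x, y): √((x − 21.0)²+(y + 38.0)²) = 20.95 ≈ 20.94 km. ✓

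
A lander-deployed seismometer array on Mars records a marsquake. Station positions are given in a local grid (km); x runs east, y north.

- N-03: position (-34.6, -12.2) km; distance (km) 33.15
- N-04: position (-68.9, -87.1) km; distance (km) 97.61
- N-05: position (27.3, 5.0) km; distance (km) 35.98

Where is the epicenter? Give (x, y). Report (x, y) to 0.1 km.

(-1.7, -16.3)

Circle about each station: (x + 34.6)² + (y + 12.2)² = 33.15²; (x + 68.9)² + (y + 87.1)² = 97.61²; (x − 27.3)² + (y − 5.0)² = 35.98².
Subtracting the N-03 equation from the N-04 and N-05 equations removes the quadratic terms:
-68.6 x − 149.8 y = 2558.83
123.8 x + 34.4 y = -771.35
Solving the 2×2 system: x ≈ -1.7, y ≈ -16.3 km.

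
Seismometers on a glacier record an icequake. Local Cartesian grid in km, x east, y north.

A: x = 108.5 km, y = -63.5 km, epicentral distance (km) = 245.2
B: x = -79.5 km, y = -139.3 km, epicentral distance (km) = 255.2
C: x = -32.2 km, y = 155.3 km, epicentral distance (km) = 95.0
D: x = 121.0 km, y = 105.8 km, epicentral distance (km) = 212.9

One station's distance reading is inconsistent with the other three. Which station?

B

Solve using three stations at a time. Using A, C, D (subtract circle equations pairwise → linear system) gives (x, y) ≈ (-90.4, 80.0).
Distances from that point to each station vs reported:
  A: calculated 245.3 vs reported 245.2 → residual 0.1 km
  B: calculated 219.6 vs reported 255.2 → residual 35.6 km
  C: calculated 95.2 vs reported 95.0 → residual 0.2 km
  D: calculated 213.0 vs reported 212.9 → residual 0.1 km
A, C, D are mutually consistent (residuals ≈ 0); B is off by 35.6 km.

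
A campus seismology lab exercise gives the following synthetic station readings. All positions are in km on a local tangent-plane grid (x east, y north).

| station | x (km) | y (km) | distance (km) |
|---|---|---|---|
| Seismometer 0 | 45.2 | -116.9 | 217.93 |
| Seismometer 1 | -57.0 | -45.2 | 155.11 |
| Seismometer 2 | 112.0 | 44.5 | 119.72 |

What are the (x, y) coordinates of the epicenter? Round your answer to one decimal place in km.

x ≈ 4.5 km, y ≈ 97.2 km

Circle about each station: (x − 45.2)² + (y + 116.9)² = 217.93²; (x + 57.0)² + (y + 45.2)² = 155.11²; (x − 112.0)² + (y − 44.5)² = 119.72².
Subtracting pairs of circle equations eliminates x²+y² and gives linear equations (the radical axes):
-204.4 x + 143.4 y = 13017.76
133.6 x + 322.8 y = 31976.21
Solving the 2×2 system: x ≈ 4.5, y ≈ 97.2 km.
Check against Seismometer 0 (with the unrounded x, y): √((x − 45.2)²+(y + 116.9)²) = 217.93 ≈ 217.93 km. ✓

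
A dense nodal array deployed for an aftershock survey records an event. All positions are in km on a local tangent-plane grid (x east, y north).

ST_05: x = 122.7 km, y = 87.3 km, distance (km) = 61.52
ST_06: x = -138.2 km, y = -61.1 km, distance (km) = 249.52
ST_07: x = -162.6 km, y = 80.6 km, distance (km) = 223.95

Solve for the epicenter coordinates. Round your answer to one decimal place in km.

Circle about each station: (x − 122.7)² + (y − 87.3)² = 61.52²; (x + 138.2)² + (y + 61.1)² = 249.52²; (x + 162.6)² + (y − 80.6)² = 223.95².
Subtracting the ST_05 equation from the ST_06 and ST_07 equations removes the quadratic terms:
-521.8 x − 296.8 y = -58319.65
-570.6 x − 13.4 y = -36110.35
Solving the 2×2 system: x ≈ 61.2, y ≈ 88.9 km.
Check against ST_05 (with the unrounded x, y): √((x − 122.7)²+(y − 87.3)²) = 61.52 ≈ 61.52 km. ✓

x ≈ 61.2 km, y ≈ 88.9 km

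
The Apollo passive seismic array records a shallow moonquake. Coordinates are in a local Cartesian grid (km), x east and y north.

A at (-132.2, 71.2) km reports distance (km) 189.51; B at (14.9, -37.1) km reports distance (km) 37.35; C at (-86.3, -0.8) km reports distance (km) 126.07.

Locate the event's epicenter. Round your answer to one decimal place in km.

x ≈ 39.5 km, y ≈ -9.0 km

Circle about each station: (x + 132.2)² + (y − 71.2)² = 189.51²; (x − 14.9)² + (y + 37.1)² = 37.35²; (x + 86.3)² + (y + 0.8)² = 126.07².
Subtracting the A equation from the B and C equations removes the quadratic terms:
294.2 x − 216.6 y = 13571.16
91.8 x − 144.0 y = 4922.45
Solving the 2×2 system: x ≈ 39.5, y ≈ -9.0 km.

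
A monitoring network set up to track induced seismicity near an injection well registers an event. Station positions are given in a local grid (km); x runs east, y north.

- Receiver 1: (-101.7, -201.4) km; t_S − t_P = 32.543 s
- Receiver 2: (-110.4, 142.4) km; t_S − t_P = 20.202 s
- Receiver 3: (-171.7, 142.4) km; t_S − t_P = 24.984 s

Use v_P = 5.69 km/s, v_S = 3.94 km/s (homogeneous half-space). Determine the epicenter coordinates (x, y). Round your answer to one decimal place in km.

x ≈ 148.2 km, y ≈ 132.3 km

Distance from S−P lag: d = Δt · v_P v_S / (v_P − v_S) = Δt · (5.69·3.94)/(5.69−3.94) ≈ 12.8106·Δt.
So d_Receiver 1 = 416.90, d_Receiver 2 = 258.80, d_Receiver 3 = 320.06 km.
Circle about each station: (x + 101.7)² + (y + 201.4)² = 416.90²; (x + 110.4)² + (y − 142.4)² = 258.80²; (x + 171.7)² + (y − 142.4)² = 320.06².
Subtracting the Receiver 1 equation from the Receiver 2 and Receiver 3 equations removes the quadratic terms:
-17.4 x + 687.6 y = 88389.24
-140.0 x + 687.6 y = 70221.01
Solving the 2×2 system: x ≈ 148.2, y ≈ 132.3 km.
Check against Receiver 1 (with the unrounded x, y): √((x + 101.7)²+(y + 201.4)²) = 416.89 ≈ 416.90 km. ✓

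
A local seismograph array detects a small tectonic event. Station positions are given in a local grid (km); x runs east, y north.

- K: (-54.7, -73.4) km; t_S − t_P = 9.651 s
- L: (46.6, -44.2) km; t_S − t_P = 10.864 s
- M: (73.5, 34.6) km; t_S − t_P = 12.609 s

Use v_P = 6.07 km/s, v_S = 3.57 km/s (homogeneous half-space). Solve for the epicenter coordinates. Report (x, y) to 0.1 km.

Distance from S−P lag: d = Δt · v_P v_S / (v_P − v_S) = Δt · (6.07·3.57)/(6.07−3.57) ≈ 8.6680·Δt.
So d_K = 83.65, d_L = 94.17, d_M = 109.29 km.
Circle about each station: (x + 54.7)² + (y + 73.4)² = 83.65²; (x − 46.6)² + (y + 44.2)² = 94.17²; (x − 73.5)² + (y − 34.6)² = 109.29².
Subtracting pairs of circle equations eliminates x²+y² and gives linear equations (the radical axes):
202.6 x + 58.4 y = -6125.12
256.4 x + 216.0 y = -6727.22
Solving the 2×2 system: x ≈ -32.3, y ≈ 7.2 km.

(-32.3, 7.2)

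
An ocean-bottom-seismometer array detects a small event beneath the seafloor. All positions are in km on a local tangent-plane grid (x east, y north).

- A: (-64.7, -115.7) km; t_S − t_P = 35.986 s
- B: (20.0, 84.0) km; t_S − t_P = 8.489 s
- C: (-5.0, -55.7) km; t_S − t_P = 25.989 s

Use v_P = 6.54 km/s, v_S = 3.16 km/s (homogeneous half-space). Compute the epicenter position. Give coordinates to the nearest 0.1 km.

-28.9 km east, 101.4 km north

Distance from S−P lag: d = Δt · v_P v_S / (v_P − v_S) = Δt · (6.54·3.16)/(6.54−3.16) ≈ 6.1143·Δt.
So d_A = 220.03, d_B = 51.90, d_C = 158.91 km.
Circle about each station: (x + 64.7)² + (y + 115.7)² = 220.03²; (x − 20.0)² + (y − 84.0)² = 51.90²; (x + 5.0)² + (y + 55.7)² = 158.91².
Subtracting the A equation from the B and C equations removes the quadratic terms:
169.4 x + 399.4 y = 35603.01
119.4 x + 120.0 y = 8715.72
Solving the 2×2 system: x ≈ -28.9, y ≈ 101.4 km.
Check against A (with the unrounded x, y): √((x + 64.7)²+(y + 115.7)²) = 220.04 ≈ 220.03 km. ✓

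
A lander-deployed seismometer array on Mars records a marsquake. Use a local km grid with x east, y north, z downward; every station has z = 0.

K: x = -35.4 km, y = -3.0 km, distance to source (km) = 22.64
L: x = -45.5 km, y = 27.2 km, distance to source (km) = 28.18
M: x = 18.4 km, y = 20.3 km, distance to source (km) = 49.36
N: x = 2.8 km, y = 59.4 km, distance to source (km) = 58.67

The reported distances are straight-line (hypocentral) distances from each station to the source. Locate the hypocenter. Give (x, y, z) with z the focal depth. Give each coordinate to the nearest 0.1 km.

Each station gives a sphere (x−x_i)² + (y−y_i)² + z² = d_i² (stations at z=0).
Subtracting the K sphere from L and M: z² cancels, leaving linear equations in x and y:
-20.2 x + 60.4 y = 1266.39
107.6 x + 46.6 y = -2435.35
Solving: x ≈ -27.701, y ≈ 11.702 km (keep extra digits for the depth step; rounded: -27.7, 11.7).
Then from the K sphere: z² = 22.64² − (x + 35.4)² − (y + 3.0)² with x = -27.701, y = 11.702, so z ≈ 15.400 ≈ 15.4 km.

x ≈ -27.7 km, y ≈ 11.7 km, depth ≈ 15.4 km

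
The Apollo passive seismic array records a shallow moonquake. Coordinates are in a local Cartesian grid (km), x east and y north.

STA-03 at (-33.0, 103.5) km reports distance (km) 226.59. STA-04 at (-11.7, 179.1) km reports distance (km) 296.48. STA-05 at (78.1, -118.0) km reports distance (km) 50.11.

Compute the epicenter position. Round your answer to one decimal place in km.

Circle about each station: (x + 33.0)² + (y − 103.5)² = 226.59²; (x + 11.7)² + (y − 179.1)² = 296.48²; (x − 78.1)² + (y + 118.0)² = 50.11².
Subtracting pairs of circle equations eliminates x²+y² and gives linear equations (the radical axes):
42.6 x + 151.2 y = -16144.91
222.2 x − 443.0 y = 57054.38
Solving the 2×2 system: x ≈ 28.1, y ≈ -114.7 km.

28.1 km east, -114.7 km north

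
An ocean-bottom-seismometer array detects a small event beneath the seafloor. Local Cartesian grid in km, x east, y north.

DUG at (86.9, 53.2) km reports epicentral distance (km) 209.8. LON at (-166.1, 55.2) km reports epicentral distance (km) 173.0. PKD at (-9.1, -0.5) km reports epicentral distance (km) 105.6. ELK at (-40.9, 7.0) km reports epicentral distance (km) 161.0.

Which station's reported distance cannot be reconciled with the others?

Solve using three stations at a time. Using DUG, LON, PKD (subtract circle equations pairwise → linear system) gives (x, y) ≈ (-68.6, -87.5).
Distances from that point to each station vs reported:
  DUG: calculated 209.7 vs reported 209.8 → residual 0.1 km
  LON: calculated 172.9 vs reported 173.0 → residual 0.1 km
  PKD: calculated 105.4 vs reported 105.6 → residual 0.2 km
  ELK: calculated 98.5 vs reported 161.0 → residual 62.5 km
DUG, LON, PKD are mutually consistent (residuals ≈ 0); ELK is off by 62.5 km.

ELK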